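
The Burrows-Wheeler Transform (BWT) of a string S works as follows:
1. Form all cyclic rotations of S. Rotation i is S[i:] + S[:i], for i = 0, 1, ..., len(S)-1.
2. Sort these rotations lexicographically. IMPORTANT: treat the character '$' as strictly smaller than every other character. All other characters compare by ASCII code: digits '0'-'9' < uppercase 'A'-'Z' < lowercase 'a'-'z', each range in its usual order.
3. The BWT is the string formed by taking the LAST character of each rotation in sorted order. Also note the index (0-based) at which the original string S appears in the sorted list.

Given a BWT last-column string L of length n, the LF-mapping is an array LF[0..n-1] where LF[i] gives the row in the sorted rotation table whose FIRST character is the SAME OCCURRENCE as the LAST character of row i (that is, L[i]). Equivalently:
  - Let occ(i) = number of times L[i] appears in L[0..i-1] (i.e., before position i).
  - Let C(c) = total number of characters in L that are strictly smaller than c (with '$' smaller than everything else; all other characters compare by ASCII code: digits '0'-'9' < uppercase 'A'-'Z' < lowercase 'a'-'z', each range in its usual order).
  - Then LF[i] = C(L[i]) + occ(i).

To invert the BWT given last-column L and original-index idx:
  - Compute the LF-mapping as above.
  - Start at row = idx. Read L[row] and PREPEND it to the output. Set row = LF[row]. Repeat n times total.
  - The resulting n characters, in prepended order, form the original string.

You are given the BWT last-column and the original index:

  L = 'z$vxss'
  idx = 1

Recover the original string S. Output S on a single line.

Answer: sxvsz$

Derivation:
LF mapping: 5 0 3 4 1 2
Walk LF starting at row 1, prepending L[row]:
  step 1: row=1, L[1]='$', prepend. Next row=LF[1]=0
  step 2: row=0, L[0]='z', prepend. Next row=LF[0]=5
  step 3: row=5, L[5]='s', prepend. Next row=LF[5]=2
  step 4: row=2, L[2]='v', prepend. Next row=LF[2]=3
  step 5: row=3, L[3]='x', prepend. Next row=LF[3]=4
  step 6: row=4, L[4]='s', prepend. Next row=LF[4]=1
Reversed output: sxvsz$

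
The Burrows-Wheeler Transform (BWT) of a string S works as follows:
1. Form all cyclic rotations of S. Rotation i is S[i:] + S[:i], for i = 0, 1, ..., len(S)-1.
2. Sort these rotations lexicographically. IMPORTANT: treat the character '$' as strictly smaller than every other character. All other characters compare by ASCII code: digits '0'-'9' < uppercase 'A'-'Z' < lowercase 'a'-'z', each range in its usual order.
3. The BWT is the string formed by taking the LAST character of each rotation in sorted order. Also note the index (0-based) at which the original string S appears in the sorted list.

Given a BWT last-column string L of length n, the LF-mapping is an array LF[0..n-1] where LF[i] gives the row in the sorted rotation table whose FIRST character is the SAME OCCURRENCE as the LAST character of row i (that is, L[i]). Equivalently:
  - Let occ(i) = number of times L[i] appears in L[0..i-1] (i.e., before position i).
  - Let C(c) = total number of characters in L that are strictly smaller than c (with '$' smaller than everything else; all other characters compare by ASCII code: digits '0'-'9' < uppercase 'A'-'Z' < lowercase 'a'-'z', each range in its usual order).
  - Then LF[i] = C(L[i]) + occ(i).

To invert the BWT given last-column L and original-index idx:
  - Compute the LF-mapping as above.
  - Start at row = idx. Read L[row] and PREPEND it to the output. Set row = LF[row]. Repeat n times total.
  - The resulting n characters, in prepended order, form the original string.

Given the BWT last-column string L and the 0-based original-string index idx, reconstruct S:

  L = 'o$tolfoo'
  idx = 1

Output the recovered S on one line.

Answer: footloo$

Derivation:
LF mapping: 3 0 7 4 2 1 5 6
Walk LF starting at row 1, prepending L[row]:
  step 1: row=1, L[1]='$', prepend. Next row=LF[1]=0
  step 2: row=0, L[0]='o', prepend. Next row=LF[0]=3
  step 3: row=3, L[3]='o', prepend. Next row=LF[3]=4
  step 4: row=4, L[4]='l', prepend. Next row=LF[4]=2
  step 5: row=2, L[2]='t', prepend. Next row=LF[2]=7
  step 6: row=7, L[7]='o', prepend. Next row=LF[7]=6
  step 7: row=6, L[6]='o', prepend. Next row=LF[6]=5
  step 8: row=5, L[5]='f', prepend. Next row=LF[5]=1
Reversed output: footloo$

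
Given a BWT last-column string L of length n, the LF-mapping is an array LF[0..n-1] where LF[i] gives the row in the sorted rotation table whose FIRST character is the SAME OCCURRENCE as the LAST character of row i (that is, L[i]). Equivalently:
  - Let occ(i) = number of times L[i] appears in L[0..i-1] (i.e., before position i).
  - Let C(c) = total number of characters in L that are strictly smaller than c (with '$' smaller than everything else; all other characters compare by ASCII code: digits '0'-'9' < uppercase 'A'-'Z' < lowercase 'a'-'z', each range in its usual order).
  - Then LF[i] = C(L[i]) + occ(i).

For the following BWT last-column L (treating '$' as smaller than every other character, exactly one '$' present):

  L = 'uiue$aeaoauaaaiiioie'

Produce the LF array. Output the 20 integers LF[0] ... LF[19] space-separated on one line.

Char counts: '$':1, 'a':6, 'e':3, 'i':5, 'o':2, 'u':3
C (first-col start): C('$')=0, C('a')=1, C('e')=7, C('i')=10, C('o')=15, C('u')=17
L[0]='u': occ=0, LF[0]=C('u')+0=17+0=17
L[1]='i': occ=0, LF[1]=C('i')+0=10+0=10
L[2]='u': occ=1, LF[2]=C('u')+1=17+1=18
L[3]='e': occ=0, LF[3]=C('e')+0=7+0=7
L[4]='$': occ=0, LF[4]=C('$')+0=0+0=0
L[5]='a': occ=0, LF[5]=C('a')+0=1+0=1
L[6]='e': occ=1, LF[6]=C('e')+1=7+1=8
L[7]='a': occ=1, LF[7]=C('a')+1=1+1=2
L[8]='o': occ=0, LF[8]=C('o')+0=15+0=15
L[9]='a': occ=2, LF[9]=C('a')+2=1+2=3
L[10]='u': occ=2, LF[10]=C('u')+2=17+2=19
L[11]='a': occ=3, LF[11]=C('a')+3=1+3=4
L[12]='a': occ=4, LF[12]=C('a')+4=1+4=5
L[13]='a': occ=5, LF[13]=C('a')+5=1+5=6
L[14]='i': occ=1, LF[14]=C('i')+1=10+1=11
L[15]='i': occ=2, LF[15]=C('i')+2=10+2=12
L[16]='i': occ=3, LF[16]=C('i')+3=10+3=13
L[17]='o': occ=1, LF[17]=C('o')+1=15+1=16
L[18]='i': occ=4, LF[18]=C('i')+4=10+4=14
L[19]='e': occ=2, LF[19]=C('e')+2=7+2=9

Answer: 17 10 18 7 0 1 8 2 15 3 19 4 5 6 11 12 13 16 14 9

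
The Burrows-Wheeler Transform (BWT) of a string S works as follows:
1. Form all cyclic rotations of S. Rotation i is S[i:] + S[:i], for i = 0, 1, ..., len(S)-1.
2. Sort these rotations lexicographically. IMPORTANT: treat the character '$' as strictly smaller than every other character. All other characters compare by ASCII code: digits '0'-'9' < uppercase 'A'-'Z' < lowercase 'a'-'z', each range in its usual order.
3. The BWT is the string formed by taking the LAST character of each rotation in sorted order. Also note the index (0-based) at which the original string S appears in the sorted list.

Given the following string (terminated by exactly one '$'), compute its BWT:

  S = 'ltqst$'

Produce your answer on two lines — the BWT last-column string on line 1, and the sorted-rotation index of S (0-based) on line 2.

Answer: t$tqsl
1

Derivation:
All 6 rotations (rotation i = S[i:]+S[:i]):
  rot[0] = ltqst$
  rot[1] = tqst$l
  rot[2] = qst$lt
  rot[3] = st$ltq
  rot[4] = t$ltqs
  rot[5] = $ltqst
Sorted (with $ < everything):
  sorted[0] = $ltqst  (last char: 't')
  sorted[1] = ltqst$  (last char: '$')
  sorted[2] = qst$lt  (last char: 't')
  sorted[3] = st$ltq  (last char: 'q')
  sorted[4] = t$ltqs  (last char: 's')
  sorted[5] = tqst$l  (last char: 'l')
Last column: t$tqsl
Original string S is at sorted index 1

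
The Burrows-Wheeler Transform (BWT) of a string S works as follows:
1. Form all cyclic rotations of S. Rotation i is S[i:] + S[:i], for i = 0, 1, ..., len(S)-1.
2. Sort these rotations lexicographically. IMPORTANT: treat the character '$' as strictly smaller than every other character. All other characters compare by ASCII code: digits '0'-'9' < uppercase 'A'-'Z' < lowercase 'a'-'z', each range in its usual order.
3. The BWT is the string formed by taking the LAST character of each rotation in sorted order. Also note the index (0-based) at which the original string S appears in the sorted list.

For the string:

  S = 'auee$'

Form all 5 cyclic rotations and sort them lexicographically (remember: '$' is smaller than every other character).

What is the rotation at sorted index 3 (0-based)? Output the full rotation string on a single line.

Answer: ee$au

Derivation:
All 5 rotations (rotation i = S[i:]+S[:i]):
  rot[0] = auee$
  rot[1] = uee$a
  rot[2] = ee$au
  rot[3] = e$aue
  rot[4] = $auee
Sorted (with $ < everything):
  sorted[0] = $auee
  sorted[1] = auee$
  sorted[2] = e$aue
  sorted[3] = ee$au
  sorted[4] = uee$a
sorted[3] = ee$au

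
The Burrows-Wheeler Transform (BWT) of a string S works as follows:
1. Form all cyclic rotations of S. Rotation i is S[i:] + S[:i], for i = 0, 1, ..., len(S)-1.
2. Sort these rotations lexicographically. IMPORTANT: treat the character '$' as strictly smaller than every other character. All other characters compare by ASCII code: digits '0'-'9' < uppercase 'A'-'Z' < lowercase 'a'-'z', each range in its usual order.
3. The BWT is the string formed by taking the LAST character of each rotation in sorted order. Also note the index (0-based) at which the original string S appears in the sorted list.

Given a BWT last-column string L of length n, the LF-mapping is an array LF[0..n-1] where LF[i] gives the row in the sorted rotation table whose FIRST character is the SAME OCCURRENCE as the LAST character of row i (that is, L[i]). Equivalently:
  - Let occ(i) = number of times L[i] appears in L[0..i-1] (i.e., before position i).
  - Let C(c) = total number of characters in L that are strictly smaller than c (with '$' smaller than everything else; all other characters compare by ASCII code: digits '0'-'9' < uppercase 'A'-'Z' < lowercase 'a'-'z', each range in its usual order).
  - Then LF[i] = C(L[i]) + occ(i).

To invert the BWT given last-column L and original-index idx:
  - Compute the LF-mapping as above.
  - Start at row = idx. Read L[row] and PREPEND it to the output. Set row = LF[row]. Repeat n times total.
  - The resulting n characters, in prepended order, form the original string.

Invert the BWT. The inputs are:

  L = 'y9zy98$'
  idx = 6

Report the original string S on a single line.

LF mapping: 4 2 6 5 3 1 0
Walk LF starting at row 6, prepending L[row]:
  step 1: row=6, L[6]='$', prepend. Next row=LF[6]=0
  step 2: row=0, L[0]='y', prepend. Next row=LF[0]=4
  step 3: row=4, L[4]='9', prepend. Next row=LF[4]=3
  step 4: row=3, L[3]='y', prepend. Next row=LF[3]=5
  step 5: row=5, L[5]='8', prepend. Next row=LF[5]=1
  step 6: row=1, L[1]='9', prepend. Next row=LF[1]=2
  step 7: row=2, L[2]='z', prepend. Next row=LF[2]=6
Reversed output: z98y9y$

Answer: z98y9y$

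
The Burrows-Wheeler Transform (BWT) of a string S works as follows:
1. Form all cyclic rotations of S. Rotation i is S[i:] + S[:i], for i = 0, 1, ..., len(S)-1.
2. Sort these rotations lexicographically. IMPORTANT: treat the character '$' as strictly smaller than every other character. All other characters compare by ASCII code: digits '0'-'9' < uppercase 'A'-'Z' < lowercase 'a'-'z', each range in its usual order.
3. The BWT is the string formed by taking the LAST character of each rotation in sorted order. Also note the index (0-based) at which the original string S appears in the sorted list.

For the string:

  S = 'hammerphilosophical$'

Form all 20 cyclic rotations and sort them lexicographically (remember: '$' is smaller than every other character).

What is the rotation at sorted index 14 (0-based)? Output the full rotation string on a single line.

All 20 rotations (rotation i = S[i:]+S[:i]):
  rot[0] = hammerphilosophical$
  rot[1] = ammerphilosophical$h
  rot[2] = mmerphilosophical$ha
  rot[3] = merphilosophical$ham
  rot[4] = erphilosophical$hamm
  rot[5] = rphilosophical$hamme
  rot[6] = philosophical$hammer
  rot[7] = hilosophical$hammerp
  rot[8] = ilosophical$hammerph
  rot[9] = losophical$hammerphi
  rot[10] = osophical$hammerphil
  rot[11] = sophical$hammerphilo
  rot[12] = ophical$hammerphilos
  rot[13] = phical$hammerphiloso
  rot[14] = hical$hammerphilosop
  rot[15] = ical$hammerphilosoph
  rot[16] = cal$hammerphilosophi
  rot[17] = al$hammerphilosophic
  rot[18] = l$hammerphilosophica
  rot[19] = $hammerphilosophical
Sorted (with $ < everything):
  sorted[0] = $hammerphilosophical
  sorted[1] = al$hammerphilosophic
  sorted[2] = ammerphilosophical$h
  sorted[3] = cal$hammerphilosophi
  sorted[4] = erphilosophical$hamm
  sorted[5] = hammerphilosophical$
  sorted[6] = hical$hammerphilosop
  sorted[7] = hilosophical$hammerp
  sorted[8] = ical$hammerphilosoph
  sorted[9] = ilosophical$hammerph
  sorted[10] = l$hammerphilosophica
  sorted[11] = losophical$hammerphi
  sorted[12] = merphilosophical$ham
  sorted[13] = mmerphilosophical$ha
  sorted[14] = ophical$hammerphilos
  sorted[15] = osophical$hammerphil
  sorted[16] = phical$hammerphiloso
  sorted[17] = philosophical$hammer
  sorted[18] = rphilosophical$hamme
  sorted[19] = sophical$hammerphilo
sorted[14] = ophical$hammerphilos

Answer: ophical$hammerphilos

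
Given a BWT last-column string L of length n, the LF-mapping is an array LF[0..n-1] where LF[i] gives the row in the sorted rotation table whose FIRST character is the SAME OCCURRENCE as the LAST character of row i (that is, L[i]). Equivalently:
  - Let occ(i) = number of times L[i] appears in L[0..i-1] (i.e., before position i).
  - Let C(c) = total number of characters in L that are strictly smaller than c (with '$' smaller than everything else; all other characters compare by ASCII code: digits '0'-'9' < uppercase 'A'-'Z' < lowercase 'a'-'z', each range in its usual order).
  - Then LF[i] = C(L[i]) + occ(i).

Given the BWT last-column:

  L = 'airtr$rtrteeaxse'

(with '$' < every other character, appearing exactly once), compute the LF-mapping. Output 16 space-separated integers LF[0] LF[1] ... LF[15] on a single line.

Char counts: '$':1, 'a':2, 'e':3, 'i':1, 'r':4, 's':1, 't':3, 'x':1
C (first-col start): C('$')=0, C('a')=1, C('e')=3, C('i')=6, C('r')=7, C('s')=11, C('t')=12, C('x')=15
L[0]='a': occ=0, LF[0]=C('a')+0=1+0=1
L[1]='i': occ=0, LF[1]=C('i')+0=6+0=6
L[2]='r': occ=0, LF[2]=C('r')+0=7+0=7
L[3]='t': occ=0, LF[3]=C('t')+0=12+0=12
L[4]='r': occ=1, LF[4]=C('r')+1=7+1=8
L[5]='$': occ=0, LF[5]=C('$')+0=0+0=0
L[6]='r': occ=2, LF[6]=C('r')+2=7+2=9
L[7]='t': occ=1, LF[7]=C('t')+1=12+1=13
L[8]='r': occ=3, LF[8]=C('r')+3=7+3=10
L[9]='t': occ=2, LF[9]=C('t')+2=12+2=14
L[10]='e': occ=0, LF[10]=C('e')+0=3+0=3
L[11]='e': occ=1, LF[11]=C('e')+1=3+1=4
L[12]='a': occ=1, LF[12]=C('a')+1=1+1=2
L[13]='x': occ=0, LF[13]=C('x')+0=15+0=15
L[14]='s': occ=0, LF[14]=C('s')+0=11+0=11
L[15]='e': occ=2, LF[15]=C('e')+2=3+2=5

Answer: 1 6 7 12 8 0 9 13 10 14 3 4 2 15 11 5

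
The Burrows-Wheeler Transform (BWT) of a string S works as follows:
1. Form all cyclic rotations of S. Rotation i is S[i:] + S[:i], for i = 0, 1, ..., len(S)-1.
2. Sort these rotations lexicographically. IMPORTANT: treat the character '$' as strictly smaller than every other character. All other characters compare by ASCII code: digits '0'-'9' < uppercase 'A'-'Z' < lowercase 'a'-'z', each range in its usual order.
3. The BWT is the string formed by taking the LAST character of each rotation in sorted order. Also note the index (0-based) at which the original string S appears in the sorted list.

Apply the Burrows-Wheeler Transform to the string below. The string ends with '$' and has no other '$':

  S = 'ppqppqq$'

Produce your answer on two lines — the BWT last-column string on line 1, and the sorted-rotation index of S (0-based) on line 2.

Answer: q$qppqpp
1

Derivation:
All 8 rotations (rotation i = S[i:]+S[:i]):
  rot[0] = ppqppqq$
  rot[1] = pqppqq$p
  rot[2] = qppqq$pp
  rot[3] = ppqq$ppq
  rot[4] = pqq$ppqp
  rot[5] = qq$ppqpp
  rot[6] = q$ppqppq
  rot[7] = $ppqppqq
Sorted (with $ < everything):
  sorted[0] = $ppqppqq  (last char: 'q')
  sorted[1] = ppqppqq$  (last char: '$')
  sorted[2] = ppqq$ppq  (last char: 'q')
  sorted[3] = pqppqq$p  (last char: 'p')
  sorted[4] = pqq$ppqp  (last char: 'p')
  sorted[5] = q$ppqppq  (last char: 'q')
  sorted[6] = qppqq$pp  (last char: 'p')
  sorted[7] = qq$ppqpp  (last char: 'p')
Last column: q$qppqpp
Original string S is at sorted index 1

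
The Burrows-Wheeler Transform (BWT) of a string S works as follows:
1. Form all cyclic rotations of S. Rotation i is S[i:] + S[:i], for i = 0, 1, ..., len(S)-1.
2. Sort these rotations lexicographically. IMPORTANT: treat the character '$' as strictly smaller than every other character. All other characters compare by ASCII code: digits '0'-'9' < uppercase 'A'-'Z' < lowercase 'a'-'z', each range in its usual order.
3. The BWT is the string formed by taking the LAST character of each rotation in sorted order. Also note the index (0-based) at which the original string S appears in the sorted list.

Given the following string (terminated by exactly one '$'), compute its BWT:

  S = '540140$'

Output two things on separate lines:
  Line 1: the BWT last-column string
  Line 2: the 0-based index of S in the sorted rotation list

Answer: 044015$
6

Derivation:
All 7 rotations (rotation i = S[i:]+S[:i]):
  rot[0] = 540140$
  rot[1] = 40140$5
  rot[2] = 0140$54
  rot[3] = 140$540
  rot[4] = 40$5401
  rot[5] = 0$54014
  rot[6] = $540140
Sorted (with $ < everything):
  sorted[0] = $540140  (last char: '0')
  sorted[1] = 0$54014  (last char: '4')
  sorted[2] = 0140$54  (last char: '4')
  sorted[3] = 140$540  (last char: '0')
  sorted[4] = 40$5401  (last char: '1')
  sorted[5] = 40140$5  (last char: '5')
  sorted[6] = 540140$  (last char: '$')
Last column: 044015$
Original string S is at sorted index 6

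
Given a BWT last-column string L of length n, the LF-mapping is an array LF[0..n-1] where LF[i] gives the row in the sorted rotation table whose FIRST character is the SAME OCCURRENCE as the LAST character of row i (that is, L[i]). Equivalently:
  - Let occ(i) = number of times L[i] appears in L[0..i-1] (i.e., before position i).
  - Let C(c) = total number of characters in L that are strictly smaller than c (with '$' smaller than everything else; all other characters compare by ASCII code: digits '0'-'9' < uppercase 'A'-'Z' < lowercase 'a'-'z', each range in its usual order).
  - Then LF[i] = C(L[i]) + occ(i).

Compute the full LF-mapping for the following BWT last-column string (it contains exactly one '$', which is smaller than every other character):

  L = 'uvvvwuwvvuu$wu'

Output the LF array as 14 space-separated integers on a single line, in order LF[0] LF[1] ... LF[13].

Answer: 1 6 7 8 11 2 12 9 10 3 4 0 13 5

Derivation:
Char counts: '$':1, 'u':5, 'v':5, 'w':3
C (first-col start): C('$')=0, C('u')=1, C('v')=6, C('w')=11
L[0]='u': occ=0, LF[0]=C('u')+0=1+0=1
L[1]='v': occ=0, LF[1]=C('v')+0=6+0=6
L[2]='v': occ=1, LF[2]=C('v')+1=6+1=7
L[3]='v': occ=2, LF[3]=C('v')+2=6+2=8
L[4]='w': occ=0, LF[4]=C('w')+0=11+0=11
L[5]='u': occ=1, LF[5]=C('u')+1=1+1=2
L[6]='w': occ=1, LF[6]=C('w')+1=11+1=12
L[7]='v': occ=3, LF[7]=C('v')+3=6+3=9
L[8]='v': occ=4, LF[8]=C('v')+4=6+4=10
L[9]='u': occ=2, LF[9]=C('u')+2=1+2=3
L[10]='u': occ=3, LF[10]=C('u')+3=1+3=4
L[11]='$': occ=0, LF[11]=C('$')+0=0+0=0
L[12]='w': occ=2, LF[12]=C('w')+2=11+2=13
L[13]='u': occ=4, LF[13]=C('u')+4=1+4=5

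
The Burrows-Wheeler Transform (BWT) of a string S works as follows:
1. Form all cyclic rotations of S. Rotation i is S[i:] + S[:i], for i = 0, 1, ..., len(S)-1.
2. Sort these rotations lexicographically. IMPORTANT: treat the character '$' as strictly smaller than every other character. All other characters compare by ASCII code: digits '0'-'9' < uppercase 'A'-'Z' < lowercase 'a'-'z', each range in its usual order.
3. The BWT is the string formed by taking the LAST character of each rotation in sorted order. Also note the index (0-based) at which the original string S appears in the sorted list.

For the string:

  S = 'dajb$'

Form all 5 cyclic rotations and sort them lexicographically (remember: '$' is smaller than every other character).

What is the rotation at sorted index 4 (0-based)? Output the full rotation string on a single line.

Answer: jb$da

Derivation:
All 5 rotations (rotation i = S[i:]+S[:i]):
  rot[0] = dajb$
  rot[1] = ajb$d
  rot[2] = jb$da
  rot[3] = b$daj
  rot[4] = $dajb
Sorted (with $ < everything):
  sorted[0] = $dajb
  sorted[1] = ajb$d
  sorted[2] = b$daj
  sorted[3] = dajb$
  sorted[4] = jb$da
sorted[4] = jb$da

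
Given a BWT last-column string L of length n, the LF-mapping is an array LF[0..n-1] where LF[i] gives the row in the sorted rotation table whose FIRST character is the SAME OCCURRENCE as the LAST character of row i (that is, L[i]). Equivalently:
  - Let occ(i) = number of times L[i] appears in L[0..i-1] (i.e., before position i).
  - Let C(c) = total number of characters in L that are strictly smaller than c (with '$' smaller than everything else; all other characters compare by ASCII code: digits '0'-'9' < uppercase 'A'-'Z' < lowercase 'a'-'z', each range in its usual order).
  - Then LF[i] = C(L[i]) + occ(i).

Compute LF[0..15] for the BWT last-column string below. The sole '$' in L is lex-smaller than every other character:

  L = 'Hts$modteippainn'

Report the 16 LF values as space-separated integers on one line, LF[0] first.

Answer: 1 14 13 0 7 10 3 15 4 5 11 12 2 6 8 9

Derivation:
Char counts: '$':1, 'H':1, 'a':1, 'd':1, 'e':1, 'i':2, 'm':1, 'n':2, 'o':1, 'p':2, 's':1, 't':2
C (first-col start): C('$')=0, C('H')=1, C('a')=2, C('d')=3, C('e')=4, C('i')=5, C('m')=7, C('n')=8, C('o')=10, C('p')=11, C('s')=13, C('t')=14
L[0]='H': occ=0, LF[0]=C('H')+0=1+0=1
L[1]='t': occ=0, LF[1]=C('t')+0=14+0=14
L[2]='s': occ=0, LF[2]=C('s')+0=13+0=13
L[3]='$': occ=0, LF[3]=C('$')+0=0+0=0
L[4]='m': occ=0, LF[4]=C('m')+0=7+0=7
L[5]='o': occ=0, LF[5]=C('o')+0=10+0=10
L[6]='d': occ=0, LF[6]=C('d')+0=3+0=3
L[7]='t': occ=1, LF[7]=C('t')+1=14+1=15
L[8]='e': occ=0, LF[8]=C('e')+0=4+0=4
L[9]='i': occ=0, LF[9]=C('i')+0=5+0=5
L[10]='p': occ=0, LF[10]=C('p')+0=11+0=11
L[11]='p': occ=1, LF[11]=C('p')+1=11+1=12
L[12]='a': occ=0, LF[12]=C('a')+0=2+0=2
L[13]='i': occ=1, LF[13]=C('i')+1=5+1=6
L[14]='n': occ=0, LF[14]=C('n')+0=8+0=8
L[15]='n': occ=1, LF[15]=C('n')+1=8+1=9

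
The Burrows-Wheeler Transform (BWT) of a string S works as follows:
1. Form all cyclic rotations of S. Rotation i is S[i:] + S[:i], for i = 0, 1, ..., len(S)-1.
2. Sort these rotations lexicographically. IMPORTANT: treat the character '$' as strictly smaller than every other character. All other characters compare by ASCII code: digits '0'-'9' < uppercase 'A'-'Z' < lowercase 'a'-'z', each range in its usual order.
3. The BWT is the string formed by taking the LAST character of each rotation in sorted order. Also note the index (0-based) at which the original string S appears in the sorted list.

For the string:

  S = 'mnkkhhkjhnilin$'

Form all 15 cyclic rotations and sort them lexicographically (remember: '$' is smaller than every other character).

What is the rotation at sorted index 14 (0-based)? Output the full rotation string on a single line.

Answer: nkkhhkjhnilin$m

Derivation:
All 15 rotations (rotation i = S[i:]+S[:i]):
  rot[0] = mnkkhhkjhnilin$
  rot[1] = nkkhhkjhnilin$m
  rot[2] = kkhhkjhnilin$mn
  rot[3] = khhkjhnilin$mnk
  rot[4] = hhkjhnilin$mnkk
  rot[5] = hkjhnilin$mnkkh
  rot[6] = kjhnilin$mnkkhh
  rot[7] = jhnilin$mnkkhhk
  rot[8] = hnilin$mnkkhhkj
  rot[9] = nilin$mnkkhhkjh
  rot[10] = ilin$mnkkhhkjhn
  rot[11] = lin$mnkkhhkjhni
  rot[12] = in$mnkkhhkjhnil
  rot[13] = n$mnkkhhkjhnili
  rot[14] = $mnkkhhkjhnilin
Sorted (with $ < everything):
  sorted[0] = $mnkkhhkjhnilin
  sorted[1] = hhkjhnilin$mnkk
  sorted[2] = hkjhnilin$mnkkh
  sorted[3] = hnilin$mnkkhhkj
  sorted[4] = ilin$mnkkhhkjhn
  sorted[5] = in$mnkkhhkjhnil
  sorted[6] = jhnilin$mnkkhhk
  sorted[7] = khhkjhnilin$mnk
  sorted[8] = kjhnilin$mnkkhh
  sorted[9] = kkhhkjhnilin$mn
  sorted[10] = lin$mnkkhhkjhni
  sorted[11] = mnkkhhkjhnilin$
  sorted[12] = n$mnkkhhkjhnili
  sorted[13] = nilin$mnkkhhkjh
  sorted[14] = nkkhhkjhnilin$m
sorted[14] = nkkhhkjhnilin$m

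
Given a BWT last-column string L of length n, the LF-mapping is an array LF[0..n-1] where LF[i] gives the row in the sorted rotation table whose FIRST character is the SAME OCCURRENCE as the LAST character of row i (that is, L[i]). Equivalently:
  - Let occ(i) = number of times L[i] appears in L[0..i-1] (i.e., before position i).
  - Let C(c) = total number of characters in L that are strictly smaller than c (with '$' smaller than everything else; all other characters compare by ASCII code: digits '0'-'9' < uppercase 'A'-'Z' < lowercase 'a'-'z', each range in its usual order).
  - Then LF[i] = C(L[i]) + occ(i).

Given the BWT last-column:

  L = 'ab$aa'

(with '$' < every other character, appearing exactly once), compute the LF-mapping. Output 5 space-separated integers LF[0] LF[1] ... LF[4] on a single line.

Char counts: '$':1, 'a':3, 'b':1
C (first-col start): C('$')=0, C('a')=1, C('b')=4
L[0]='a': occ=0, LF[0]=C('a')+0=1+0=1
L[1]='b': occ=0, LF[1]=C('b')+0=4+0=4
L[2]='$': occ=0, LF[2]=C('$')+0=0+0=0
L[3]='a': occ=1, LF[3]=C('a')+1=1+1=2
L[4]='a': occ=2, LF[4]=C('a')+2=1+2=3

Answer: 1 4 0 2 3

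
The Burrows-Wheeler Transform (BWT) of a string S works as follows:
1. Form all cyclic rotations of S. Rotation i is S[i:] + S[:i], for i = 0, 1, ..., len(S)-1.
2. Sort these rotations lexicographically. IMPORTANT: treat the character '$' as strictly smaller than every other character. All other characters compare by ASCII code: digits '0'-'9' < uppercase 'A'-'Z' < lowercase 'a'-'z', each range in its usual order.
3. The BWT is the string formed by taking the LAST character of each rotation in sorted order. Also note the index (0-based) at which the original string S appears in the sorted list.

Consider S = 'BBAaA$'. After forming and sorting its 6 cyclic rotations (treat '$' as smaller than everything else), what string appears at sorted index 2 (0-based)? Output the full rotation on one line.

Answer: AaA$BB

Derivation:
All 6 rotations (rotation i = S[i:]+S[:i]):
  rot[0] = BBAaA$
  rot[1] = BAaA$B
  rot[2] = AaA$BB
  rot[3] = aA$BBA
  rot[4] = A$BBAa
  rot[5] = $BBAaA
Sorted (with $ < everything):
  sorted[0] = $BBAaA
  sorted[1] = A$BBAa
  sorted[2] = AaA$BB
  sorted[3] = BAaA$B
  sorted[4] = BBAaA$
  sorted[5] = aA$BBA
sorted[2] = AaA$BB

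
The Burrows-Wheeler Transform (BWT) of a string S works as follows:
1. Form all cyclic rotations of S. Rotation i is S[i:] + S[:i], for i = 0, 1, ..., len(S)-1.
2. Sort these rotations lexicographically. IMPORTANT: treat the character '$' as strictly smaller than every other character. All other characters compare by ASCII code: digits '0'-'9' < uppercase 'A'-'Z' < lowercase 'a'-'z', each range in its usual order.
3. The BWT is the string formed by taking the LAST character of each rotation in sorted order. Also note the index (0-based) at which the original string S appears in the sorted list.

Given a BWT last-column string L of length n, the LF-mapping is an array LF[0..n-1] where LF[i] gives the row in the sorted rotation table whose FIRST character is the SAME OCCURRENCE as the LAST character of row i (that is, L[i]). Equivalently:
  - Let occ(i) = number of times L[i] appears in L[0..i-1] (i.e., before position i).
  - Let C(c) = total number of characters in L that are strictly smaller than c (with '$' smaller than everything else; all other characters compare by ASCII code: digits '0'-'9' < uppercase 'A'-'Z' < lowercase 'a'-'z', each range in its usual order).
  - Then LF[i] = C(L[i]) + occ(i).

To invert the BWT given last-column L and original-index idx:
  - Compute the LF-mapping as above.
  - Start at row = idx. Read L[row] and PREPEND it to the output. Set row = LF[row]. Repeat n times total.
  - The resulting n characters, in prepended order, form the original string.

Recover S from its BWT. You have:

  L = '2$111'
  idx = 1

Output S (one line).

LF mapping: 4 0 1 2 3
Walk LF starting at row 1, prepending L[row]:
  step 1: row=1, L[1]='$', prepend. Next row=LF[1]=0
  step 2: row=0, L[0]='2', prepend. Next row=LF[0]=4
  step 3: row=4, L[4]='1', prepend. Next row=LF[4]=3
  step 4: row=3, L[3]='1', prepend. Next row=LF[3]=2
  step 5: row=2, L[2]='1', prepend. Next row=LF[2]=1
Reversed output: 1112$

Answer: 1112$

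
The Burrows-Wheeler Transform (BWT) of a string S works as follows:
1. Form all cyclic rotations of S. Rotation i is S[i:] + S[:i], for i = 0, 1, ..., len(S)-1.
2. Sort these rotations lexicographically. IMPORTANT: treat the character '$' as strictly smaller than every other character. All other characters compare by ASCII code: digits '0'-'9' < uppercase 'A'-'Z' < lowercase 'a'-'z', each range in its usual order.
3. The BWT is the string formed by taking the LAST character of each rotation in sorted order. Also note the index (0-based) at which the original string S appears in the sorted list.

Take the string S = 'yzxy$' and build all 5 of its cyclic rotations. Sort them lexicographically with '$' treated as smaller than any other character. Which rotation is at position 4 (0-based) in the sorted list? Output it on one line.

Answer: zxy$y

Derivation:
All 5 rotations (rotation i = S[i:]+S[:i]):
  rot[0] = yzxy$
  rot[1] = zxy$y
  rot[2] = xy$yz
  rot[3] = y$yzx
  rot[4] = $yzxy
Sorted (with $ < everything):
  sorted[0] = $yzxy
  sorted[1] = xy$yz
  sorted[2] = y$yzx
  sorted[3] = yzxy$
  sorted[4] = zxy$y
sorted[4] = zxy$y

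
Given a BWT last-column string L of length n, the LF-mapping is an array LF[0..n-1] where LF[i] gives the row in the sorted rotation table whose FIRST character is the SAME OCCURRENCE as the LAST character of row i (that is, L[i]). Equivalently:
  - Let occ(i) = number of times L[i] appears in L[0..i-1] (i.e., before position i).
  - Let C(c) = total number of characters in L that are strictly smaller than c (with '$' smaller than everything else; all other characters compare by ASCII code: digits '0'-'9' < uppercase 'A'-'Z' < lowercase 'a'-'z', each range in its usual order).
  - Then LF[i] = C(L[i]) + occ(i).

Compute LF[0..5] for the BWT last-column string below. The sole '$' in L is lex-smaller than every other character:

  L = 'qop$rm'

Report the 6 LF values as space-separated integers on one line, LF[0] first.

Answer: 4 2 3 0 5 1

Derivation:
Char counts: '$':1, 'm':1, 'o':1, 'p':1, 'q':1, 'r':1
C (first-col start): C('$')=0, C('m')=1, C('o')=2, C('p')=3, C('q')=4, C('r')=5
L[0]='q': occ=0, LF[0]=C('q')+0=4+0=4
L[1]='o': occ=0, LF[1]=C('o')+0=2+0=2
L[2]='p': occ=0, LF[2]=C('p')+0=3+0=3
L[3]='$': occ=0, LF[3]=C('$')+0=0+0=0
L[4]='r': occ=0, LF[4]=C('r')+0=5+0=5
L[5]='m': occ=0, LF[5]=C('m')+0=1+0=1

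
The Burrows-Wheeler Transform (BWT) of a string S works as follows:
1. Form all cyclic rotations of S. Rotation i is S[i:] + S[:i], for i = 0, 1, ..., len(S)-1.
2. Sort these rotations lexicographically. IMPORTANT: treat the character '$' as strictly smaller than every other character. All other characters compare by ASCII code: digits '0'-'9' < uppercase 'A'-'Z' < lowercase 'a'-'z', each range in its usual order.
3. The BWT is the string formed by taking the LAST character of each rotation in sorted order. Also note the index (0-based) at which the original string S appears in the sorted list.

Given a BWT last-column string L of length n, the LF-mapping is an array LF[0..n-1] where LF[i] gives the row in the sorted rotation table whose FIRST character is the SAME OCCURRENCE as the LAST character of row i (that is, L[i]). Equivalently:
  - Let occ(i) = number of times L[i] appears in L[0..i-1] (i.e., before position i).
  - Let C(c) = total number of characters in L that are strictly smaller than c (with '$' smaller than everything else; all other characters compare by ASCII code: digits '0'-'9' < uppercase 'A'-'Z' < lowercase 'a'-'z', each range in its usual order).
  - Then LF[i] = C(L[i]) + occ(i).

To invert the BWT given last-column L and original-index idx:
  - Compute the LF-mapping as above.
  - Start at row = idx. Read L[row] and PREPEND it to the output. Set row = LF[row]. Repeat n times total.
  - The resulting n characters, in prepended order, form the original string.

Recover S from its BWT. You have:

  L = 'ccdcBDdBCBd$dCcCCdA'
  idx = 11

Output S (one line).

LF mapping: 10 11 14 12 2 9 15 3 5 4 16 0 17 6 13 7 8 18 1
Walk LF starting at row 11, prepending L[row]:
  step 1: row=11, L[11]='$', prepend. Next row=LF[11]=0
  step 2: row=0, L[0]='c', prepend. Next row=LF[0]=10
  step 3: row=10, L[10]='d', prepend. Next row=LF[10]=16
  step 4: row=16, L[16]='C', prepend. Next row=LF[16]=8
  step 5: row=8, L[8]='C', prepend. Next row=LF[8]=5
  step 6: row=5, L[5]='D', prepend. Next row=LF[5]=9
  step 7: row=9, L[9]='B', prepend. Next row=LF[9]=4
  step 8: row=4, L[4]='B', prepend. Next row=LF[4]=2
  step 9: row=2, L[2]='d', prepend. Next row=LF[2]=14
  step 10: row=14, L[14]='c', prepend. Next row=LF[14]=13
  step 11: row=13, L[13]='C', prepend. Next row=LF[13]=6
  step 12: row=6, L[6]='d', prepend. Next row=LF[6]=15
  step 13: row=15, L[15]='C', prepend. Next row=LF[15]=7
  step 14: row=7, L[7]='B', prepend. Next row=LF[7]=3
  step 15: row=3, L[3]='c', prepend. Next row=LF[3]=12
  step 16: row=12, L[12]='d', prepend. Next row=LF[12]=17
  step 17: row=17, L[17]='d', prepend. Next row=LF[17]=18
  step 18: row=18, L[18]='A', prepend. Next row=LF[18]=1
  step 19: row=1, L[1]='c', prepend. Next row=LF[1]=11
Reversed output: cAddcBCdCcdBBDCCdc$

Answer: cAddcBCdCcdBBDCCdc$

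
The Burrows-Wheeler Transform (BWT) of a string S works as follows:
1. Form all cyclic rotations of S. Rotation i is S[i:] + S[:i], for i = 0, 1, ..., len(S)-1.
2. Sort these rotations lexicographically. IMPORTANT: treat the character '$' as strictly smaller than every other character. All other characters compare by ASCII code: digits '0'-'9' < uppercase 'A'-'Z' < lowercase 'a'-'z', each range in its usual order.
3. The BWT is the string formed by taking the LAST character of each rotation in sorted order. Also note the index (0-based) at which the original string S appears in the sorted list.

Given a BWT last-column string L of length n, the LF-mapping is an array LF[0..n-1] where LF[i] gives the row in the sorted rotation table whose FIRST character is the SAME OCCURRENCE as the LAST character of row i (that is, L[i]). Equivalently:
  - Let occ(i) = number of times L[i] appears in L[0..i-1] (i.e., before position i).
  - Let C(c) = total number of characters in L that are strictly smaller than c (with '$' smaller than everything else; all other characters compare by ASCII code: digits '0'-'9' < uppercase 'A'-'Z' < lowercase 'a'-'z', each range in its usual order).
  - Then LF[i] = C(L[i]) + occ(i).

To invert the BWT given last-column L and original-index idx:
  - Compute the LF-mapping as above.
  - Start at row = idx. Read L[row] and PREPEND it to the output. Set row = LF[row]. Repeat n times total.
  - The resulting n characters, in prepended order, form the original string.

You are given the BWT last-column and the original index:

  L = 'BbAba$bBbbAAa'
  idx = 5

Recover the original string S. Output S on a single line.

LF mapping: 4 8 1 9 6 0 10 5 11 12 2 3 7
Walk LF starting at row 5, prepending L[row]:
  step 1: row=5, L[5]='$', prepend. Next row=LF[5]=0
  step 2: row=0, L[0]='B', prepend. Next row=LF[0]=4
  step 3: row=4, L[4]='a', prepend. Next row=LF[4]=6
  step 4: row=6, L[6]='b', prepend. Next row=LF[6]=10
  step 5: row=10, L[10]='A', prepend. Next row=LF[10]=2
  step 6: row=2, L[2]='A', prepend. Next row=LF[2]=1
  step 7: row=1, L[1]='b', prepend. Next row=LF[1]=8
  step 8: row=8, L[8]='b', prepend. Next row=LF[8]=11
  step 9: row=11, L[11]='A', prepend. Next row=LF[11]=3
  step 10: row=3, L[3]='b', prepend. Next row=LF[3]=9
  step 11: row=9, L[9]='b', prepend. Next row=LF[9]=12
  step 12: row=12, L[12]='a', prepend. Next row=LF[12]=7
  step 13: row=7, L[7]='B', prepend. Next row=LF[7]=5
Reversed output: BabbAbbAAbaB$

Answer: BabbAbbAAbaB$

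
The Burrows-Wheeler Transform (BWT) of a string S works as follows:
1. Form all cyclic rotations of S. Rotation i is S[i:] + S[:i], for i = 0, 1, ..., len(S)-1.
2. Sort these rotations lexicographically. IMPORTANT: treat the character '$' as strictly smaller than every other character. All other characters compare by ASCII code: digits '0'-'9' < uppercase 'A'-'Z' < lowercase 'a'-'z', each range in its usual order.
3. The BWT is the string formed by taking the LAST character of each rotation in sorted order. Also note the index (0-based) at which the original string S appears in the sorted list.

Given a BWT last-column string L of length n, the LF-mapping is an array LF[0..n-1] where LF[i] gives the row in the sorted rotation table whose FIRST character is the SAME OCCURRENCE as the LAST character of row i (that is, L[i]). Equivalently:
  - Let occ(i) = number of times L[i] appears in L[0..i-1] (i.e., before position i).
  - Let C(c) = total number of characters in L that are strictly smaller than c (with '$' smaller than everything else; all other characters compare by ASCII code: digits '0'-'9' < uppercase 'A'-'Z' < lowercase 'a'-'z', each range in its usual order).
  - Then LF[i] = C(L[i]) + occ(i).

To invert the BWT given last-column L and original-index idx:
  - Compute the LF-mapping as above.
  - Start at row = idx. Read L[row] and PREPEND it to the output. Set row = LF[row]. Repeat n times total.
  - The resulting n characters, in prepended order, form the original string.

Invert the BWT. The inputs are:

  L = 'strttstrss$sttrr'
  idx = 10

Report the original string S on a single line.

LF mapping: 5 10 1 11 12 6 13 2 7 8 0 9 14 15 3 4
Walk LF starting at row 10, prepending L[row]:
  step 1: row=10, L[10]='$', prepend. Next row=LF[10]=0
  step 2: row=0, L[0]='s', prepend. Next row=LF[0]=5
  step 3: row=5, L[5]='s', prepend. Next row=LF[5]=6
  step 4: row=6, L[6]='t', prepend. Next row=LF[6]=13
  step 5: row=13, L[13]='t', prepend. Next row=LF[13]=15
  step 6: row=15, L[15]='r', prepend. Next row=LF[15]=4
  step 7: row=4, L[4]='t', prepend. Next row=LF[4]=12
  step 8: row=12, L[12]='t', prepend. Next row=LF[12]=14
  step 9: row=14, L[14]='r', prepend. Next row=LF[14]=3
  step 10: row=3, L[3]='t', prepend. Next row=LF[3]=11
  step 11: row=11, L[11]='s', prepend. Next row=LF[11]=9
  step 12: row=9, L[9]='s', prepend. Next row=LF[9]=8
  step 13: row=8, L[8]='s', prepend. Next row=LF[8]=7
  step 14: row=7, L[7]='r', prepend. Next row=LF[7]=2
  step 15: row=2, L[2]='r', prepend. Next row=LF[2]=1
  step 16: row=1, L[1]='t', prepend. Next row=LF[1]=10
Reversed output: trrssstrttrttss$

Answer: trrssstrttrttss$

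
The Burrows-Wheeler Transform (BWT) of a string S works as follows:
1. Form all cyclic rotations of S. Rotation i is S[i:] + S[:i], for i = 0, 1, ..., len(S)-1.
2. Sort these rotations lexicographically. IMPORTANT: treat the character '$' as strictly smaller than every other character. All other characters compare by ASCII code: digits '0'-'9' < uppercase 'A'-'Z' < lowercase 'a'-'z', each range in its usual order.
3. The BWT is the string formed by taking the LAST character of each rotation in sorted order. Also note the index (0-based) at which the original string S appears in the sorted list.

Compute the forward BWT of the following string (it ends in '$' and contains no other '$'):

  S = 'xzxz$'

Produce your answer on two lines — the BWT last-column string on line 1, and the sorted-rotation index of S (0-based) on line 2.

All 5 rotations (rotation i = S[i:]+S[:i]):
  rot[0] = xzxz$
  rot[1] = zxz$x
  rot[2] = xz$xz
  rot[3] = z$xzx
  rot[4] = $xzxz
Sorted (with $ < everything):
  sorted[0] = $xzxz  (last char: 'z')
  sorted[1] = xz$xz  (last char: 'z')
  sorted[2] = xzxz$  (last char: '$')
  sorted[3] = z$xzx  (last char: 'x')
  sorted[4] = zxz$x  (last char: 'x')
Last column: zz$xx
Original string S is at sorted index 2

Answer: zz$xx
2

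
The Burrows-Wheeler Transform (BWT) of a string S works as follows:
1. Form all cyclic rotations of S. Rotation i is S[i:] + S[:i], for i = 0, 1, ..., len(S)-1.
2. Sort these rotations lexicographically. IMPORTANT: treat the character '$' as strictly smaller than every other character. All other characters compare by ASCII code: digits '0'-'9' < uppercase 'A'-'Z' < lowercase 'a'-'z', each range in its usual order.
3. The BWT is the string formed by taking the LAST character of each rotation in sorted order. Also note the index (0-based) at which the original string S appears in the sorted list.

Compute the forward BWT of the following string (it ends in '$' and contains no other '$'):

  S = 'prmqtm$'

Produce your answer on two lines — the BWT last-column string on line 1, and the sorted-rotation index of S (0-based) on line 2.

Answer: mtr$mpq
3

Derivation:
All 7 rotations (rotation i = S[i:]+S[:i]):
  rot[0] = prmqtm$
  rot[1] = rmqtm$p
  rot[2] = mqtm$pr
  rot[3] = qtm$prm
  rot[4] = tm$prmq
  rot[5] = m$prmqt
  rot[6] = $prmqtm
Sorted (with $ < everything):
  sorted[0] = $prmqtm  (last char: 'm')
  sorted[1] = m$prmqt  (last char: 't')
  sorted[2] = mqtm$pr  (last char: 'r')
  sorted[3] = prmqtm$  (last char: '$')
  sorted[4] = qtm$prm  (last char: 'm')
  sorted[5] = rmqtm$p  (last char: 'p')
  sorted[6] = tm$prmq  (last char: 'q')
Last column: mtr$mpq
Original string S is at sorted index 3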